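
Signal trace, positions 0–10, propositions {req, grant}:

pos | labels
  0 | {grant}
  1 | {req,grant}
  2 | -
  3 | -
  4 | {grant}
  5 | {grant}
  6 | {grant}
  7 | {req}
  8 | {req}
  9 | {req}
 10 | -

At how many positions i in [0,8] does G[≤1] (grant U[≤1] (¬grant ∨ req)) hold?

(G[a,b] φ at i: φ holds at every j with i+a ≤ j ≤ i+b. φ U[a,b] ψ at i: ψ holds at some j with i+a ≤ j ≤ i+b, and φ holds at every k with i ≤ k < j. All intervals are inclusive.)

Evaluate at each i in [0,8]:
  i=0: ✓ (all of [0,1])
  i=1: ✓ (all of [1,2])
  i=2: ✓ (all of [2,3])
  i=3: ✗ (fails at j=4)
  i=4: ✗ (fails at j=4)
  i=5: ✗ (fails at j=5)
  i=6: ✓ (all of [6,7])
  i=7: ✓ (all of [7,8])
  i=8: ✓ (all of [8,9])
Positions where it holds: {0, 1, 2, 6, 7, 8} → 6.

6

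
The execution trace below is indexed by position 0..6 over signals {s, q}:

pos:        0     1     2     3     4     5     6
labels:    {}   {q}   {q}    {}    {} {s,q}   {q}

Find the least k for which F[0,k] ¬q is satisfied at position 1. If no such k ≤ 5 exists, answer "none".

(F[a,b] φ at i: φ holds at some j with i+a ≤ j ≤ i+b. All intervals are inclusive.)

Scan j = 1,2,… for ¬q:
  j=1: fails
  j=2: fails
  j=3: holds
First hit at j=3, so smallest k = 3-1 = 2.

2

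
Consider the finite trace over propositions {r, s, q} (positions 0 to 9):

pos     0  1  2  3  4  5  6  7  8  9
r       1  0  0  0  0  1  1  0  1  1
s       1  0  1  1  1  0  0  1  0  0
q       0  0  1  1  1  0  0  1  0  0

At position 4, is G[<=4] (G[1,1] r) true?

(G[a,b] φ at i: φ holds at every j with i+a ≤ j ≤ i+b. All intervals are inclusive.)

False

Check G[1,1] r at every j in [4,8]:
  j=4: holds on [5,5]
  j=5: holds on [6,6]
  j=6: fails at 7
  j=7: holds on [8,8]
  j=8: holds on [9,9]
Fails at j=6 → formula fails.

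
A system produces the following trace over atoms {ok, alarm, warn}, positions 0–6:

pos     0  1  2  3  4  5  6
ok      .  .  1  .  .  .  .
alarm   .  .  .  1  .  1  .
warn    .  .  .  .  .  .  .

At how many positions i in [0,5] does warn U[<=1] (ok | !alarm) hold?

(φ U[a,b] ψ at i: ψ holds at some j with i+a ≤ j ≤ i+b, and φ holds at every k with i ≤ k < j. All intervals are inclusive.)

Evaluate at each i in [0,5]:
  i=0: ✓ (rhs at j=0)
  i=1: ✓ (rhs at j=1)
  i=2: ✓ (rhs at j=2)
  i=3: ✗ (lhs fails at k=3 before rhs at j=4)
  i=4: ✓ (rhs at j=4)
  i=5: ✗ (lhs fails at k=5 before rhs at j=6)
Positions where it holds: {0, 1, 2, 4} → 4.

4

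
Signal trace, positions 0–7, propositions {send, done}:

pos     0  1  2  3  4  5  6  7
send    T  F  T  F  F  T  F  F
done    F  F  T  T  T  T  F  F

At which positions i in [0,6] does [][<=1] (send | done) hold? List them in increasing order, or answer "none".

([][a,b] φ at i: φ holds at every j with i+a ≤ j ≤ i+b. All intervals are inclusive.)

2, 3, 4

Evaluate at each i in [0,6]:
  i=0: ✗ (fails at j=1)
  i=1: ✗ (fails at j=1)
  i=2: ✓ (all of [2,3])
  i=3: ✓ (all of [3,4])
  i=4: ✓ (all of [4,5])
  i=5: ✗ (fails at j=6)
  i=6: ✗ (fails at j=6)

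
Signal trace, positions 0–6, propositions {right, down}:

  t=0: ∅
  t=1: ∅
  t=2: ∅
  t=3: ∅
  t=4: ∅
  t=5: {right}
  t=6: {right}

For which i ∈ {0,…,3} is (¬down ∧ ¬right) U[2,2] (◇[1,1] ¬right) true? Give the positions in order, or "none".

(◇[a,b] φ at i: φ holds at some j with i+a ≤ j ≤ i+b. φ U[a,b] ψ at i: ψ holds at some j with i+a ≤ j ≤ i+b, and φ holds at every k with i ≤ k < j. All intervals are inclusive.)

Evaluate at each i in [0,3]:
  i=0: ✓ (rhs at j=2; lhs holds on [0,1])
  i=1: ✓ (rhs at j=3; lhs holds on [1,2])
  i=2: ✗ (no rhs in [4,4])
  i=3: ✗ (no rhs in [5,5])

0, 1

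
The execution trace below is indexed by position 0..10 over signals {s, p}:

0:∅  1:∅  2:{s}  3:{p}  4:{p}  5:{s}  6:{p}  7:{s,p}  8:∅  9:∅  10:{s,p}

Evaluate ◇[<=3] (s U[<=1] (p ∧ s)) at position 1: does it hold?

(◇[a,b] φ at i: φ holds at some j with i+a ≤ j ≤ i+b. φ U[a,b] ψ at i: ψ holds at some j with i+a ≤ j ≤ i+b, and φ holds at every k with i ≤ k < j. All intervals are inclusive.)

Does not hold

Check (s U[<=1] (p ∧ s)) at each j in [1,4]:
  j=1: fails
  j=2: fails
  j=3: fails
  j=4: fails
No position in the window satisfies it → formula fails.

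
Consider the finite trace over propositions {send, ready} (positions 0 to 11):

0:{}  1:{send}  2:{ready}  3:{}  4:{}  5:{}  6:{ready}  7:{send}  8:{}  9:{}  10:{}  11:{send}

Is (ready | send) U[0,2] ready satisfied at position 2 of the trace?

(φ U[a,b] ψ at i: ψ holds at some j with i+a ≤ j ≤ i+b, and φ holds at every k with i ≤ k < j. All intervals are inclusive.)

Yes

Need some j in [2,4] with ready, and (ready | send) at every k in [2,j-1].
  j=2: ready holds; no prefix to check → satisfied.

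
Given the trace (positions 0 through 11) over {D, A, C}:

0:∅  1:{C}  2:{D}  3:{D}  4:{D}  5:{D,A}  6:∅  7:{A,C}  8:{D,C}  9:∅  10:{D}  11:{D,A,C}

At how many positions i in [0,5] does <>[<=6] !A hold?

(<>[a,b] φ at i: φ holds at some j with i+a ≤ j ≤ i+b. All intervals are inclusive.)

Evaluate at each i in [0,5]:
  i=0: ✓ (witness j=0)
  i=1: ✓ (witness j=1)
  i=2: ✓ (witness j=2)
  i=3: ✓ (witness j=3)
  i=4: ✓ (witness j=4)
  i=5: ✓ (witness j=6)
Positions where it holds: {0, 1, 2, 3, 4, 5} → 6.

6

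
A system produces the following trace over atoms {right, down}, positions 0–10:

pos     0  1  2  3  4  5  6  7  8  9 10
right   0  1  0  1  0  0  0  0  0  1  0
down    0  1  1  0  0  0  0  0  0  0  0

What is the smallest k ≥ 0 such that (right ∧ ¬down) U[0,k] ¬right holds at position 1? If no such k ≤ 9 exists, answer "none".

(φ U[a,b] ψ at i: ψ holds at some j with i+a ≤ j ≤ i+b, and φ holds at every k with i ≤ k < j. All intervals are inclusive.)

none

Need earliest j ≥ 1 with ¬right, and (right ∧ ¬down) at every k in [1,j-1].
  j=1: rhs fails.
  j=2: rhs holds but lhs fails at k=1.
  j=3: rhs fails.
  j=4: rhs holds but lhs fails at k=1.
  j=5: rhs holds but lhs fails at k=1.
  j=6: rhs holds but lhs fails at k=1.
  j=7: rhs holds but lhs fails at k=1.
  j=8: rhs holds but lhs fails at k=1.
  j=9: rhs fails.
  j=10: rhs holds but lhs fails at k=1.
No witness within the range → none.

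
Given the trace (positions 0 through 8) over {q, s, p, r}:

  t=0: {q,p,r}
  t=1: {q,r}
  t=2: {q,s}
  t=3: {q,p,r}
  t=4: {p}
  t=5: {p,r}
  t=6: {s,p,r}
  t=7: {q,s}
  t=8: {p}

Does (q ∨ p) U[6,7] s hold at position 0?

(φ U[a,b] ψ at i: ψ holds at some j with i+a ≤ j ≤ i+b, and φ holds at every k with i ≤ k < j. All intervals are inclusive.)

Yes

Need some j in [6,7] with s, and (q ∨ p) at every k in [0,j-1].
  j=6: s holds; (q ∨ p) holds at every k in [0,5] → satisfied.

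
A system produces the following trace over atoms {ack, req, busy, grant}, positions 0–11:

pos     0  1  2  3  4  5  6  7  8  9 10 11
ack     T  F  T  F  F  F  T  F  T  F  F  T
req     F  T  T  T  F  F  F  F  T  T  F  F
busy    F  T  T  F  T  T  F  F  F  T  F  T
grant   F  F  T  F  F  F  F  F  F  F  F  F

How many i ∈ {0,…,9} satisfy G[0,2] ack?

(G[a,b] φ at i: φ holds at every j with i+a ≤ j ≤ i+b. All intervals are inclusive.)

0

Evaluate at each i in [0,9]:
  i=0: ✗ (fails at j=1)
  i=1: ✗ (fails at j=1)
  i=2: ✗ (fails at j=3)
  i=3: ✗ (fails at j=3)
  i=4: ✗ (fails at j=4)
  i=5: ✗ (fails at j=5)
  i=6: ✗ (fails at j=7)
  i=7: ✗ (fails at j=7)
  i=8: ✗ (fails at j=9)
  i=9: ✗ (fails at j=9)
Positions where it holds: {} → 0.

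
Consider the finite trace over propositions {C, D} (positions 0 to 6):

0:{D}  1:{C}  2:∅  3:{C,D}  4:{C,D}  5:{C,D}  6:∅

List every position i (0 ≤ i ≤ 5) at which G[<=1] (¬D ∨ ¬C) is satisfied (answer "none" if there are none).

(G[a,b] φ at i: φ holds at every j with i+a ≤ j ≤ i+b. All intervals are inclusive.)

0, 1

Evaluate at each i in [0,5]:
  i=0: ✓ (all of [0,1])
  i=1: ✓ (all of [1,2])
  i=2: ✗ (fails at j=3)
  i=3: ✗ (fails at j=3)
  i=4: ✗ (fails at j=4)
  i=5: ✗ (fails at j=5)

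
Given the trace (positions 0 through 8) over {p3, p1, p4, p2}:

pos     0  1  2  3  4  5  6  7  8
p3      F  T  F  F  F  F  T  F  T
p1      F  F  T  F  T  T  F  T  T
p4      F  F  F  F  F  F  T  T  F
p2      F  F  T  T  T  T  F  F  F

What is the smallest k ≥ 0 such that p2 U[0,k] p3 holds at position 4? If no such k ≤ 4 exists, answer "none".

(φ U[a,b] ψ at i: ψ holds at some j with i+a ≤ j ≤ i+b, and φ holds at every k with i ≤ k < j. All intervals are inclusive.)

2

Need earliest j ≥ 4 with p3, and p2 at every k in [4,j-1].
  j=4: rhs fails.
  j=5: rhs fails.
  j=6: rhs holds; lhs holds on [4,5]. k = 2.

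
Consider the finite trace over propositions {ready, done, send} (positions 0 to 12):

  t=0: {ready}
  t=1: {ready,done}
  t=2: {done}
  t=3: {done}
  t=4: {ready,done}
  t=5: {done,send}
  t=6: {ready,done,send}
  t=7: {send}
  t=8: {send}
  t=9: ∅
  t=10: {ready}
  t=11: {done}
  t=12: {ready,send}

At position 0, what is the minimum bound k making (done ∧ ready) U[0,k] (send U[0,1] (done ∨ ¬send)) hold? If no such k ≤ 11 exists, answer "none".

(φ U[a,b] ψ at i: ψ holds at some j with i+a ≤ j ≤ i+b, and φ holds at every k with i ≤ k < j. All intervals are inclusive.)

Need earliest j ≥ 0 with (send U[0,1] (done ∨ ¬send)), and (done ∧ ready) at every k in [0,j-1].
  j=0: rhs holds (empty prefix). k = 0.

0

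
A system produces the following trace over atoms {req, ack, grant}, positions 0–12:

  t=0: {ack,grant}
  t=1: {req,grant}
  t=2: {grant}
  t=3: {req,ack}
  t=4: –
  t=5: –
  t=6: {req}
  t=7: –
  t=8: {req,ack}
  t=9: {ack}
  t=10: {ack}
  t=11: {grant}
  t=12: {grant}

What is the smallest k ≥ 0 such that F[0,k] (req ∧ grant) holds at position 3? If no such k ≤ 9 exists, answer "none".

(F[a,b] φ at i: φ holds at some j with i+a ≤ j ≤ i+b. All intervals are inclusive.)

Scan j = 3,4,… for (req ∧ grant):
  j=3: fails
  j=4: fails
  j=5: fails
  j=6: fails
  j=7: fails
  j=8: fails
  j=9: fails
  j=10: fails
  j=11: fails
  j=12: fails
No j in [3,12] satisfies it → none.

none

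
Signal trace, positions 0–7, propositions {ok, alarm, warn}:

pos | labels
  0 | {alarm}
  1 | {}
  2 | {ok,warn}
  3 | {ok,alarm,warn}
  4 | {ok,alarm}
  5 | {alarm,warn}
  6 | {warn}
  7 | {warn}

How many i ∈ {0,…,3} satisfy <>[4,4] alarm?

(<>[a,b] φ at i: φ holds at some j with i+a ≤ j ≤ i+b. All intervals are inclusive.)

Evaluate at each i in [0,3]:
  i=0: ✓ (witness j=4)
  i=1: ✓ (witness j=5)
  i=2: ✗ (none in [6,6])
  i=3: ✗ (none in [7,7])
Positions where it holds: {0, 1} → 2.

2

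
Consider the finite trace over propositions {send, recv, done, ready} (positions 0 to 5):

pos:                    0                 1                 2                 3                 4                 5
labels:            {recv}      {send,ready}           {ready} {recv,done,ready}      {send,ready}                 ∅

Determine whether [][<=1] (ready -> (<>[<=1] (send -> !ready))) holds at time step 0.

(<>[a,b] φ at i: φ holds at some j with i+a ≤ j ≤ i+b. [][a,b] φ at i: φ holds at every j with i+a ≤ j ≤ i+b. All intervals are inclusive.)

Check (ready -> (<>[<=1] (send -> !ready))) at every j in [0,1]:
  j=0: antecedent false → ✓
  j=1: antecedent true; consequent holds (witness at 2) → ✓
All positions satisfy it → formula holds.

True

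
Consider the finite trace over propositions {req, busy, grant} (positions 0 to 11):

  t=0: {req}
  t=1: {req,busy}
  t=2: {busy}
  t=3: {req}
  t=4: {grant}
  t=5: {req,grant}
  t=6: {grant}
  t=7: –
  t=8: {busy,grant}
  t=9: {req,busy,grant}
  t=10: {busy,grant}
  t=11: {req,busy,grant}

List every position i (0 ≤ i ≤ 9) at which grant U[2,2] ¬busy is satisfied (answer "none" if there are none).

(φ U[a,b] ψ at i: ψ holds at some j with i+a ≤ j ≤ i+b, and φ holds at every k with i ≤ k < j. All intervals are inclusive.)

4, 5

Evaluate at each i in [0,9]:
  i=0: ✗ (no rhs in [2,2])
  i=1: ✗ (lhs fails at k=1 before rhs at j=3)
  i=2: ✗ (lhs fails at k=2 before rhs at j=4)
  i=3: ✗ (lhs fails at k=3 before rhs at j=5)
  i=4: ✓ (rhs at j=6; lhs holds on [4,5])
  i=5: ✓ (rhs at j=7; lhs holds on [5,6])
  i=6: ✗ (no rhs in [8,8])
  i=7: ✗ (no rhs in [9,9])
  i=8: ✗ (no rhs in [10,10])
  i=9: ✗ (no rhs in [11,11])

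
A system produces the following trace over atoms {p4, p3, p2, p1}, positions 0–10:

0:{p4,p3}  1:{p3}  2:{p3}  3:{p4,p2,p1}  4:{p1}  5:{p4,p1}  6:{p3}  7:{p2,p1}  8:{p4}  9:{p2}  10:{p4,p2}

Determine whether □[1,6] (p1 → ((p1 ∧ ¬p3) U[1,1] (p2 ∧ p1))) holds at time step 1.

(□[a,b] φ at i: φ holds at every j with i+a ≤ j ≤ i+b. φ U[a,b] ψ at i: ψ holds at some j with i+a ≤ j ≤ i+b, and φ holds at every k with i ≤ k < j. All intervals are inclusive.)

No

Check (p1 → ((p1 ∧ ¬p3) U[1,1] (p2 ∧ p1))) at every j in [2,7]:
  j=2: antecedent false → ✓
  j=3: antecedent true; consequent fails → ✗
  j=4: antecedent true; consequent fails → ✗
  j=5: antecedent true; consequent fails → ✗
  j=6: antecedent false → ✓
  j=7: antecedent true; consequent fails → ✗
Fails at j=3 → formula fails.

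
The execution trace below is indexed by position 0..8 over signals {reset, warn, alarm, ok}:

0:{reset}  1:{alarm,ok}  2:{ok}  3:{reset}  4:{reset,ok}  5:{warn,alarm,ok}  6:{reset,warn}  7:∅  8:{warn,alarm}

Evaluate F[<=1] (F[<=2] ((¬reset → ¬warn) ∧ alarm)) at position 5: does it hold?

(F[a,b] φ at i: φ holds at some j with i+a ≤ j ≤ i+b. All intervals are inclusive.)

Check F[<=2] ((¬reset → ¬warn) ∧ alarm) at each j in [5,6]:
  j=5: fails (none in [5,7])
  j=6: fails (none in [6,8])
No position in the window satisfies it → formula fails.

No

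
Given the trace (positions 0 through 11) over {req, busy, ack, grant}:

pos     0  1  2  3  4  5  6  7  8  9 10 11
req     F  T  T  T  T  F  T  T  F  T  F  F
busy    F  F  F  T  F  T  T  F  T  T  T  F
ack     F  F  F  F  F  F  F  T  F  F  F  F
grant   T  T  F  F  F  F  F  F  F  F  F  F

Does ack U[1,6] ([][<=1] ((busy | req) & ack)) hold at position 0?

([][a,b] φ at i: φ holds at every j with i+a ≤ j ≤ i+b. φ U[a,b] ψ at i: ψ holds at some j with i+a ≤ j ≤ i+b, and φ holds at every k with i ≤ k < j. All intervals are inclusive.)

Need some j in [1,6] with [][<=1] ((busy | req) & ack), and ack at every k in [0,j-1].
  j=1: [][<=1] ((busy | req) & ack) — fails at 1.
  j=2: [][<=1] ((busy | req) & ack) — fails at 2.
  j=3: [][<=1] ((busy | req) & ack) — fails at 3.
  j=4: [][<=1] ((busy | req) & ack) — fails at 4.
  j=5: [][<=1] ((busy | req) & ack) — fails at 5.
  j=6: [][<=1] ((busy | req) & ack) — fails at 6.
No j in the window works → until fails.

Does not hold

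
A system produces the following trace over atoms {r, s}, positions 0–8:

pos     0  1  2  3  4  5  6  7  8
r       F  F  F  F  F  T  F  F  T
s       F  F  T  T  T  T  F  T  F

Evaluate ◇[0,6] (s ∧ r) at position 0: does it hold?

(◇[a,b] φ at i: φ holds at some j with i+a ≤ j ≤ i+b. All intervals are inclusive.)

Check (s ∧ r) at each j in [0,6]:
  j=0: false
  j=1: false
  j=2: false
  j=3: false
  j=4: false
  j=5: true
  j=6: false
Found at j=5 → formula holds.

Yes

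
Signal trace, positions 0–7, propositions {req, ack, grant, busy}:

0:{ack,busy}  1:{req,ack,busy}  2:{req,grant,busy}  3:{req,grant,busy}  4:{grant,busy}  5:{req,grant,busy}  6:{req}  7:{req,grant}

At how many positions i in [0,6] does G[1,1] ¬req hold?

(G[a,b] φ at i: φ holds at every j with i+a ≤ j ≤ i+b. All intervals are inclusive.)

Evaluate at each i in [0,6]:
  i=0: ✗ (fails at j=1)
  i=1: ✗ (fails at j=2)
  i=2: ✗ (fails at j=3)
  i=3: ✓ (all of [4,4])
  i=4: ✗ (fails at j=5)
  i=5: ✗ (fails at j=6)
  i=6: ✗ (fails at j=7)
Positions where it holds: {3} → 1.

1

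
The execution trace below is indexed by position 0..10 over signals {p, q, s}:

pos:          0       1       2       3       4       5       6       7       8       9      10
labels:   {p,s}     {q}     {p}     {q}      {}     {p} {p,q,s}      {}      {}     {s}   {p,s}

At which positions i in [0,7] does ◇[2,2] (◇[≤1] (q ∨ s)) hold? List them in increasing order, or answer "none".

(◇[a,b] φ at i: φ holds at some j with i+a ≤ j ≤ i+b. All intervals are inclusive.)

Evaluate at each i in [0,7]:
  i=0: ✓ (witness j=2)
  i=1: ✓ (witness j=3)
  i=2: ✗ (none in [4,4])
  i=3: ✓ (witness j=5)
  i=4: ✓ (witness j=6)
  i=5: ✗ (none in [7,7])
  i=6: ✓ (witness j=8)
  i=7: ✓ (witness j=9)

0, 1, 3, 4, 6, 7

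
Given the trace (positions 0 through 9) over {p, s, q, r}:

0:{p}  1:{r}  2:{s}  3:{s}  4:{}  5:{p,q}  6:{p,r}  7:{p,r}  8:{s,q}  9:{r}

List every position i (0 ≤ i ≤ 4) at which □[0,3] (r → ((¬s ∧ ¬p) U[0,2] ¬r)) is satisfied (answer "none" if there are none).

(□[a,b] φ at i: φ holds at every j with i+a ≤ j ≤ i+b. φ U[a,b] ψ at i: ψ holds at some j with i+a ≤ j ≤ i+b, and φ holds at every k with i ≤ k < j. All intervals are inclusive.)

Evaluate at each i in [0,4]:
  i=0: ✓ (all of [0,3])
  i=1: ✓ (all of [1,4])
  i=2: ✓ (all of [2,5])
  i=3: ✗ (fails at j=6)
  i=4: ✗ (fails at j=6)

0, 1, 2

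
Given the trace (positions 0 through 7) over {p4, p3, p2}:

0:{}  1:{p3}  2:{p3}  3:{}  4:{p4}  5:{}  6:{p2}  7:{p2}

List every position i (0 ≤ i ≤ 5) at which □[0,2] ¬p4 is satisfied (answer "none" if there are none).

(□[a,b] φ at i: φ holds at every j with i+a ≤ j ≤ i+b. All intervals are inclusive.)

0, 1, 5

Evaluate at each i in [0,5]:
  i=0: ✓ (all of [0,2])
  i=1: ✓ (all of [1,3])
  i=2: ✗ (fails at j=4)
  i=3: ✗ (fails at j=4)
  i=4: ✗ (fails at j=4)
  i=5: ✓ (all of [5,7])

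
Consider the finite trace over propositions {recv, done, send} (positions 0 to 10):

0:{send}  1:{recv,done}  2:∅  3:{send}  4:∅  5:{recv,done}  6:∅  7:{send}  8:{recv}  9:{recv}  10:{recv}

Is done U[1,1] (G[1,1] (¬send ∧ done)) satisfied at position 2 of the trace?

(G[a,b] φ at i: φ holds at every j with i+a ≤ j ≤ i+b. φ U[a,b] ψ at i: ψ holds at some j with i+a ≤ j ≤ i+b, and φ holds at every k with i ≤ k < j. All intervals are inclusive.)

Does not hold

Need some j in [3,3] with G[1,1] (¬send ∧ done), and done at every k in [2,j-1].
  j=3: G[1,1] (¬send ∧ done) — fails at 4.
No j in the window works → until fails.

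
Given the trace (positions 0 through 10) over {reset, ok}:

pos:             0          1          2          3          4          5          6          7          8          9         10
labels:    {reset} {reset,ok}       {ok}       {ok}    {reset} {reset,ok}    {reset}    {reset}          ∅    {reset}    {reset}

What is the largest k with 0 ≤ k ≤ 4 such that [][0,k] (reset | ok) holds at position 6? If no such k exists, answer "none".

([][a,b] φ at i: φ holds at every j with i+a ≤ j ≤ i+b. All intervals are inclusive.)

(reset | ok) must hold from j=6 onward; find where it first fails.
  j=6: holds
  j=7: holds
  j=8: fails
Holds on [6,7], so largest k = 1.

1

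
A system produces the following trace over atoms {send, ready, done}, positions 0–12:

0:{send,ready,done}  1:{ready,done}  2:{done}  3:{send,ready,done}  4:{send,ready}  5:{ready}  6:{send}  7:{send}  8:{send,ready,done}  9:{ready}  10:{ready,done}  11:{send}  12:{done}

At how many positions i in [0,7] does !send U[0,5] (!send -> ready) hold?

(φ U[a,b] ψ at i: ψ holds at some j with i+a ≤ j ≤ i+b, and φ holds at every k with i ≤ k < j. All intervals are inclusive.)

8

Evaluate at each i in [0,7]:
  i=0: ✓ (rhs at j=0)
  i=1: ✓ (rhs at j=1)
  i=2: ✓ (rhs at j=3; lhs holds on [2,2])
  i=3: ✓ (rhs at j=3)
  i=4: ✓ (rhs at j=4)
  i=5: ✓ (rhs at j=5)
  i=6: ✓ (rhs at j=6)
  i=7: ✓ (rhs at j=7)
Positions where it holds: {0, 1, 2, 3, 4, 5, 6, 7} → 8.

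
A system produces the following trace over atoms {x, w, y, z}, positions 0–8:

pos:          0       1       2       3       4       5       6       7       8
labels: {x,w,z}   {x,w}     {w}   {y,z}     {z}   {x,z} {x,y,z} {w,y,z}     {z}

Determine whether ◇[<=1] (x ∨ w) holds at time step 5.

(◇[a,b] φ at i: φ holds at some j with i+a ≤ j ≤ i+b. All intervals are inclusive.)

True

Check (x ∨ w) at each j in [5,6]:
  j=5: true
  j=6: true
Found at j=5 → formula holds.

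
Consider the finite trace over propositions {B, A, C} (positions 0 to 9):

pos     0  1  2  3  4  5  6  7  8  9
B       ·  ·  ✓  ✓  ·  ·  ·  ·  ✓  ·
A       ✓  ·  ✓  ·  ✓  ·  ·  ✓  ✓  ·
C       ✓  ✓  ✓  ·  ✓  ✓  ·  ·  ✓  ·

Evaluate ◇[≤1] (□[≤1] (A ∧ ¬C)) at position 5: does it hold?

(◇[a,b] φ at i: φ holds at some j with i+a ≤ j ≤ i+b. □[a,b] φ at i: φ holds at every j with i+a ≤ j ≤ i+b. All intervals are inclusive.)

Check □[≤1] (A ∧ ¬C) at each j in [5,6]:
  j=5: fails at 5
  j=6: fails at 6
No position in the window satisfies it → formula fails.

False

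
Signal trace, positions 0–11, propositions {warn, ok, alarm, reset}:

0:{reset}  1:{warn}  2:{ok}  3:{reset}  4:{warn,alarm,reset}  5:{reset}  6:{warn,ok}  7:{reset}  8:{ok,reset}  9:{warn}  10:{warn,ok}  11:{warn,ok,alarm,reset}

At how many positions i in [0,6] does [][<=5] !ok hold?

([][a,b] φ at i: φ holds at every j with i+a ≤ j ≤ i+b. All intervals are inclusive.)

Evaluate at each i in [0,6]:
  i=0: ✗ (fails at j=2)
  i=1: ✗ (fails at j=2)
  i=2: ✗ (fails at j=2)
  i=3: ✗ (fails at j=6)
  i=4: ✗ (fails at j=6)
  i=5: ✗ (fails at j=6)
  i=6: ✗ (fails at j=6)
Positions where it holds: {} → 0.

0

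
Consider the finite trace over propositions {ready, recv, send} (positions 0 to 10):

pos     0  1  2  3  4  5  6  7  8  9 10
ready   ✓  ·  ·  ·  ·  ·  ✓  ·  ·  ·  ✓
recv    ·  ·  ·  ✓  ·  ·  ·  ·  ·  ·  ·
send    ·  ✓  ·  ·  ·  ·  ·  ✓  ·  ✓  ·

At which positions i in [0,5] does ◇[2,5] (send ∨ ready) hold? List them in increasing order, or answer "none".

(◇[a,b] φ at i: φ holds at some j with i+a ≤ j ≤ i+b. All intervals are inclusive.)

1, 2, 3, 4, 5

Evaluate at each i in [0,5]:
  i=0: ✗ (none in [2,5])
  i=1: ✓ (witness j=6)
  i=2: ✓ (witness j=6)
  i=3: ✓ (witness j=6)
  i=4: ✓ (witness j=6)
  i=5: ✓ (witness j=7)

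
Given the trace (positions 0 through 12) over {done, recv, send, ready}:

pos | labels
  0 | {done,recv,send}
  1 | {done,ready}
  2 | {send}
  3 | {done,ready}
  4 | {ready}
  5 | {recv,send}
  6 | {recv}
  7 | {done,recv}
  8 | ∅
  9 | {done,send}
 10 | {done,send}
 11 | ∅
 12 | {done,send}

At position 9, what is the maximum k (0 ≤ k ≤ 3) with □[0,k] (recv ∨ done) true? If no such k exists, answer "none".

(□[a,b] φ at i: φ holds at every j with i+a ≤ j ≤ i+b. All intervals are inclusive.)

1

(recv ∨ done) must hold from j=9 onward; find where it first fails.
  j=9: holds
  j=10: holds
  j=11: fails
Holds on [9,10], so largest k = 1.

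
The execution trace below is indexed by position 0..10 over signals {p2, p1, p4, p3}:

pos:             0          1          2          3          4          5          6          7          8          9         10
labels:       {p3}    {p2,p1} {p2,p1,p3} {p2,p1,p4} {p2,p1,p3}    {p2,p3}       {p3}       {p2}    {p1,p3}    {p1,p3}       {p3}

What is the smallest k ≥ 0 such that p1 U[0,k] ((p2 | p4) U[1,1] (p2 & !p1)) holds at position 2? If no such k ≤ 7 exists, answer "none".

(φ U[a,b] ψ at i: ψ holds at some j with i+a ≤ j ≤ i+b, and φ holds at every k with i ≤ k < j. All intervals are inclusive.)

2

Need earliest j ≥ 2 with ((p2 | p4) U[1,1] (p2 & !p1)), and p1 at every k in [2,j-1].
  j=2: rhs fails.
  j=3: rhs fails.
  j=4: rhs holds; lhs holds on [2,3]. k = 2.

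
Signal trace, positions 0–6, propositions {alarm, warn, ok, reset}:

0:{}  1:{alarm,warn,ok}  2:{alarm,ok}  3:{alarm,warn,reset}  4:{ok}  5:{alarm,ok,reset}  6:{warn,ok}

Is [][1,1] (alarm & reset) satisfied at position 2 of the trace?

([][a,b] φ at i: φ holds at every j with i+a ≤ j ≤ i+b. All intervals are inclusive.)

Holds

Check (alarm & reset) at every j in [3,3]:
  j=3: true
All positions satisfy it → formula holds.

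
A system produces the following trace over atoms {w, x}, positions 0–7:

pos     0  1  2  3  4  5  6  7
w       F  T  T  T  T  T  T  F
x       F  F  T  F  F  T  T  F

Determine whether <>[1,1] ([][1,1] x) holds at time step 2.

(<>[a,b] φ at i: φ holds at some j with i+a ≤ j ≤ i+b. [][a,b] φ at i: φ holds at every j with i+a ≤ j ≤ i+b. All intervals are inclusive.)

Check [][1,1] x at each j in [3,3]:
  j=3: fails at 4
No position in the window satisfies it → formula fails.

No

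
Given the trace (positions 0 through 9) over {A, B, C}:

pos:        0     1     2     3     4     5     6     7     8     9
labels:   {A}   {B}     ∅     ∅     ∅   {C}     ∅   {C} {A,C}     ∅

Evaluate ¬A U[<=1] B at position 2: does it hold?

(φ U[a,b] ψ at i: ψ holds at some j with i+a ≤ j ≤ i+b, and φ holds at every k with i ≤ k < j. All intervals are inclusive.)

Does not hold

Need some j in [2,3] with B, and ¬A at every k in [2,j-1].
  j=2: B false.
  j=3: B false.
No j in the window works → until fails.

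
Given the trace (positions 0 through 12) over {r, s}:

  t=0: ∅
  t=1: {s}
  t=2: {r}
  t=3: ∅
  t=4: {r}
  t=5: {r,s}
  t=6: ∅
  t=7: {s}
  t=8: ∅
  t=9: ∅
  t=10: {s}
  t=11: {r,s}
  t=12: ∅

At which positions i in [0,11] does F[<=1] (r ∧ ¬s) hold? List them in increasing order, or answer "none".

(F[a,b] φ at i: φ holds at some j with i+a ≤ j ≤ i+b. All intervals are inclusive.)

Evaluate at each i in [0,11]:
  i=0: ✗ (none in [0,1])
  i=1: ✓ (witness j=2)
  i=2: ✓ (witness j=2)
  i=3: ✓ (witness j=4)
  i=4: ✓ (witness j=4)
  i=5: ✗ (none in [5,6])
  i=6: ✗ (none in [6,7])
  i=7: ✗ (none in [7,8])
  i=8: ✗ (none in [8,9])
  i=9: ✗ (none in [9,10])
  i=10: ✗ (none in [10,11])
  i=11: ✗ (none in [11,12])

1, 2, 3, 4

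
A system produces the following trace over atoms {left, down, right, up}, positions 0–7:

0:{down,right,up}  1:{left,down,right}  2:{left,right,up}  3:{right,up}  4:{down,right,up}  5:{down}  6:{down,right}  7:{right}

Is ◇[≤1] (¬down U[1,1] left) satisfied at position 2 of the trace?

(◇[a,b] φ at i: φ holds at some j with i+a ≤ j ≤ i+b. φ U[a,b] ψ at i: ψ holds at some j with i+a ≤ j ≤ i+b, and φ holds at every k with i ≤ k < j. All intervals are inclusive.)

No

Check (¬down U[1,1] left) at each j in [2,3]:
  j=2: fails
  j=3: fails
No position in the window satisfies it → formula fails.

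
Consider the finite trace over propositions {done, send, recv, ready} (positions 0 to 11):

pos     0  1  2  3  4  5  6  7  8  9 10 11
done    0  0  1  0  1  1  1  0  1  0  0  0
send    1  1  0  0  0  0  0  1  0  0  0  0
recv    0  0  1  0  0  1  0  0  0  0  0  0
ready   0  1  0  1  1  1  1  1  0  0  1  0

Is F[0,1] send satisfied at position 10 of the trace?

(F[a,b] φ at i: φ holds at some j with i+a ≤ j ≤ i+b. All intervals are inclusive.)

Check send at each j in [10,11]:
  j=10: false
  j=11: false
No position in the window satisfies it → formula fails.

Does not hold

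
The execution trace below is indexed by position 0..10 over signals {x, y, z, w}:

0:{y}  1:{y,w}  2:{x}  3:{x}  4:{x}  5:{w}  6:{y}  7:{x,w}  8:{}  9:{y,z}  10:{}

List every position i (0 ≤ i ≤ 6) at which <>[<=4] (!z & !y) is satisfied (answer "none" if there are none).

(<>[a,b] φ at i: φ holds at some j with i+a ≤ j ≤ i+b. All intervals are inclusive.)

0, 1, 2, 3, 4, 5, 6

Evaluate at each i in [0,6]:
  i=0: ✓ (witness j=2)
  i=1: ✓ (witness j=2)
  i=2: ✓ (witness j=2)
  i=3: ✓ (witness j=3)
  i=4: ✓ (witness j=4)
  i=5: ✓ (witness j=5)
  i=6: ✓ (witness j=7)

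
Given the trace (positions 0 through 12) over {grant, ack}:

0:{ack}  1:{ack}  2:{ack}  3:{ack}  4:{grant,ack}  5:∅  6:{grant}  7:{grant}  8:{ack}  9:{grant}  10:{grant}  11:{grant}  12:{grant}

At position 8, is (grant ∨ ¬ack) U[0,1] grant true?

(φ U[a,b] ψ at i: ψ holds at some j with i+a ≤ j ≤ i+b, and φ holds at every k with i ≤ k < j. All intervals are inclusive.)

Need some j in [8,9] with grant, and (grant ∨ ¬ack) at every k in [8,j-1].
  j=8: grant false.
  j=9: grant holds, but (grant ∨ ¬ack) fails at k=8 → not this j.
No j in the window works → until fails.

False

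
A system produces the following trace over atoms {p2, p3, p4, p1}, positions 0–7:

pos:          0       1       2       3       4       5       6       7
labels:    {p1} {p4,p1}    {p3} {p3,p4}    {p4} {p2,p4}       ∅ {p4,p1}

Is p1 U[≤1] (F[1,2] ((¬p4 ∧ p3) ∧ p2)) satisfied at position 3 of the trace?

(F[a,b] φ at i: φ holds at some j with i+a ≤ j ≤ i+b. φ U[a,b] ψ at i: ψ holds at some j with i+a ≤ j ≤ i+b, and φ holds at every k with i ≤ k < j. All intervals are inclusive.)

Need some j in [3,4] with F[1,2] ((¬p4 ∧ p3) ∧ p2), and p1 at every k in [3,j-1].
  j=3: F[1,2] ((¬p4 ∧ p3) ∧ p2) — fails (none in [4,5]).
  j=4: F[1,2] ((¬p4 ∧ p3) ∧ p2) — fails (none in [5,6]).
No j in the window works → until fails.

Does not hold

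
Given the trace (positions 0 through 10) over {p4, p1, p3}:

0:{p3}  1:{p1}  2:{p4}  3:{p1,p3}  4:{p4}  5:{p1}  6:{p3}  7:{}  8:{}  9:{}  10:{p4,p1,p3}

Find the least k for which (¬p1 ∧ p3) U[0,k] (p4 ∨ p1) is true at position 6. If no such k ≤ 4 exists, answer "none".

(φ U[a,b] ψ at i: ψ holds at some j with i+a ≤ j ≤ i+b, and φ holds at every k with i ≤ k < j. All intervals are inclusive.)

none

Need earliest j ≥ 6 with (p4 ∨ p1), and (¬p1 ∧ p3) at every k in [6,j-1].
  j=6: rhs fails.
  j=7: rhs fails.
  j=8: rhs fails.
  j=9: rhs fails.
  j=10: rhs holds but lhs fails at k=7.
No witness within the range → none.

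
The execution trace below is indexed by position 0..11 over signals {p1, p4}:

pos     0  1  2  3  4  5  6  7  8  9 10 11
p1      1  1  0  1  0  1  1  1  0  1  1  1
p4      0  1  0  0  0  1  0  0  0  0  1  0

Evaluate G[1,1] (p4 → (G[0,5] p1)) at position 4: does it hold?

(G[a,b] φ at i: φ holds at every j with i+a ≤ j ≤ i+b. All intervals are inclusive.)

Check (p4 → (G[0,5] p1)) at every j in [5,5]:
  j=5: antecedent true; consequent fails at 8 → ✗
Fails at j=5 → formula fails.

False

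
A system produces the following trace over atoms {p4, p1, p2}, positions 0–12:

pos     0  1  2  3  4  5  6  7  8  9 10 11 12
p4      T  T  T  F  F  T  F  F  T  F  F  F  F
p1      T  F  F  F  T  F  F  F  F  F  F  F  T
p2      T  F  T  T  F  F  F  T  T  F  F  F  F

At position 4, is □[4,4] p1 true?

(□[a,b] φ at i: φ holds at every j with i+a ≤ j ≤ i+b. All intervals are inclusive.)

Check p1 at every j in [8,8]:
  j=8: false
Fails at j=8 → formula fails.

False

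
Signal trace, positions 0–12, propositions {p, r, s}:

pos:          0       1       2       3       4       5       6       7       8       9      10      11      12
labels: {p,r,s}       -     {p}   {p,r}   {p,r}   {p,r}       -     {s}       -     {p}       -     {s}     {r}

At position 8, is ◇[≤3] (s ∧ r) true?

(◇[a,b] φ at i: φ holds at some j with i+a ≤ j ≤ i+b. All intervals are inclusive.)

Check (s ∧ r) at each j in [8,11]:
  j=8: false
  j=9: false
  j=10: false
  j=11: false
No position in the window satisfies it → formula fails.

Does not hold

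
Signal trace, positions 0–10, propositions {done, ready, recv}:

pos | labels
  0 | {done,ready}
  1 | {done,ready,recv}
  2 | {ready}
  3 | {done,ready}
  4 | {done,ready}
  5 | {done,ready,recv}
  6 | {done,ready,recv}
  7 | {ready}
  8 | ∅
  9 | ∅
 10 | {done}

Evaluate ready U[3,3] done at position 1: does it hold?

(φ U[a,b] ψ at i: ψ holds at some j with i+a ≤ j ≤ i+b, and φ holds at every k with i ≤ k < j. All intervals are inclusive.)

Need some j in [4,4] with done, and ready at every k in [1,j-1].
  j=4: done holds; ready holds at every k in [1,3] → satisfied.

Holds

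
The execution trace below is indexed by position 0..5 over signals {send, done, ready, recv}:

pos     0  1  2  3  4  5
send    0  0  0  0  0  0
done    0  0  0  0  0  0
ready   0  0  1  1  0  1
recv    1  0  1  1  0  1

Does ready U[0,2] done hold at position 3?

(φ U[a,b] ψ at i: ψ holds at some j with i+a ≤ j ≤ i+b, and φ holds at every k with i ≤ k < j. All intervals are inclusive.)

Need some j in [3,5] with done, and ready at every k in [3,j-1].
  j=3: done false.
  j=4: done false.
  j=5: done false.
No j in the window works → until fails.

No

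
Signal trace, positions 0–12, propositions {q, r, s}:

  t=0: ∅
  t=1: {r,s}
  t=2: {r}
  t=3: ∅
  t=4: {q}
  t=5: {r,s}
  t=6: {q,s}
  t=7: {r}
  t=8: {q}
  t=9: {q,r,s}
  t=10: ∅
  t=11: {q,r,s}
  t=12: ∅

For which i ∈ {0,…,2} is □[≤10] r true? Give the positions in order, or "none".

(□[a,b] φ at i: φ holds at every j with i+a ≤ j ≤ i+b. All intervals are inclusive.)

Evaluate at each i in [0,2]:
  i=0: ✗ (fails at j=0)
  i=1: ✗ (fails at j=3)
  i=2: ✗ (fails at j=3)

none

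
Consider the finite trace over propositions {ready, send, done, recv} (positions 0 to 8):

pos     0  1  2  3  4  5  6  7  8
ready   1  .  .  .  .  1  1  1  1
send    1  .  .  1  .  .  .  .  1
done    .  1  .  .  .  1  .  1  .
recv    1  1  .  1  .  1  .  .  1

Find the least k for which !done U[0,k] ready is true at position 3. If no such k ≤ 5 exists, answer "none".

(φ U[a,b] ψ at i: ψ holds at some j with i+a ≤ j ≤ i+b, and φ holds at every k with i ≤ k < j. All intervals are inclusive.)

2

Need earliest j ≥ 3 with ready, and !done at every k in [3,j-1].
  j=3: rhs fails.
  j=4: rhs fails.
  j=5: rhs holds; lhs holds on [3,4]. k = 2.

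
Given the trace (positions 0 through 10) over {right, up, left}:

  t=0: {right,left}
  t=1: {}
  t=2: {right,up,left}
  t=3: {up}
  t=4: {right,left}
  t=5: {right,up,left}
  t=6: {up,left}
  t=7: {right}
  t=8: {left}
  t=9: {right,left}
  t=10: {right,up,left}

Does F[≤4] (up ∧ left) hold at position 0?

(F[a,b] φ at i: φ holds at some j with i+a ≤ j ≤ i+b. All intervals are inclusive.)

Check (up ∧ left) at each j in [0,4]:
  j=0: false
  j=1: false
  j=2: true
  j=3: false
  j=4: false
Found at j=2 → formula holds.

Holds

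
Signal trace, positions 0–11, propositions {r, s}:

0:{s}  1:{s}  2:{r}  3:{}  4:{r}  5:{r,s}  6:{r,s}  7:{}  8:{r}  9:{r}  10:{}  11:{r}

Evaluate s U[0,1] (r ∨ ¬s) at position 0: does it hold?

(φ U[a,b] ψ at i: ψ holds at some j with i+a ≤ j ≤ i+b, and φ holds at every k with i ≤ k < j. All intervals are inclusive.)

Need some j in [0,1] with (r ∨ ¬s), and s at every k in [0,j-1].
  j=0: (r ∨ ¬s) false.
  j=1: (r ∨ ¬s) false.
No j in the window works → until fails.

No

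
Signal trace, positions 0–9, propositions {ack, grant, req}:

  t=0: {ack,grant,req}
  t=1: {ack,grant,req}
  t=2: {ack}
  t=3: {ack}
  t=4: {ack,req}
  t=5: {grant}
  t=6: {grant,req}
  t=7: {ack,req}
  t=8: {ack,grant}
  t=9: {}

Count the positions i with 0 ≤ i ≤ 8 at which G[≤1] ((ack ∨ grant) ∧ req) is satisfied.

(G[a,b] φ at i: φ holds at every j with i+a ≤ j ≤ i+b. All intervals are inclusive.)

2

Evaluate at each i in [0,8]:
  i=0: ✓ (all of [0,1])
  i=1: ✗ (fails at j=2)
  i=2: ✗ (fails at j=2)
  i=3: ✗ (fails at j=3)
  i=4: ✗ (fails at j=5)
  i=5: ✗ (fails at j=5)
  i=6: ✓ (all of [6,7])
  i=7: ✗ (fails at j=8)
  i=8: ✗ (fails at j=8)
Positions where it holds: {0, 6} → 2.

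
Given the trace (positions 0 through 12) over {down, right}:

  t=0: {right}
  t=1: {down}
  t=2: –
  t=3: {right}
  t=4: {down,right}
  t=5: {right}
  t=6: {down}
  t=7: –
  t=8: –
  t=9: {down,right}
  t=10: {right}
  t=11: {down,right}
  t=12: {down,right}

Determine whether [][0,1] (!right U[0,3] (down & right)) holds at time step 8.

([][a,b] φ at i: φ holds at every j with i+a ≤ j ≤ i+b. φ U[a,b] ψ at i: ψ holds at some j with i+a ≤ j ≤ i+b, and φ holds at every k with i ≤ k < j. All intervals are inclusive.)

Check (!right U[0,3] (down & right)) at every j in [8,9]:
  j=8: holds
  j=9: holds
All positions satisfy it → formula holds.

True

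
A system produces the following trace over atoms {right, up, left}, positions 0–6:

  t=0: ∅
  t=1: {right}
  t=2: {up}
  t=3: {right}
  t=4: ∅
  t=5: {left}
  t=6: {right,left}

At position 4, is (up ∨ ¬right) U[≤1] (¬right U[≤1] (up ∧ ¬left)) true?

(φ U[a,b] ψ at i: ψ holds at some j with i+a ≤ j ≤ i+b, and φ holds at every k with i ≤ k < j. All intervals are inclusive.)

No

Need some j in [4,5] with (¬right U[≤1] (up ∧ ¬left)), and (up ∨ ¬right) at every k in [4,j-1].
  j=4: (¬right U[≤1] (up ∧ ¬left)) — fails.
  j=5: (¬right U[≤1] (up ∧ ¬left)) — fails.
No j in the window works → until fails.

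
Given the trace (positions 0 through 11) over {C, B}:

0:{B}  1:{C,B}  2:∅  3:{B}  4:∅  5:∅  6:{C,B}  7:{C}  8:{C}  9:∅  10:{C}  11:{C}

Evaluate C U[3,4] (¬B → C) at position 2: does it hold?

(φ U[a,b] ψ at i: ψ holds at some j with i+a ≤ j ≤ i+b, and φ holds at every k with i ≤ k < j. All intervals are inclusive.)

Need some j in [5,6] with (¬B → C), and C at every k in [2,j-1].
  j=5: (¬B → C) false.
  j=6: (¬B → C) holds, but C fails at k=2 → not this j.
No j in the window works → until fails.

False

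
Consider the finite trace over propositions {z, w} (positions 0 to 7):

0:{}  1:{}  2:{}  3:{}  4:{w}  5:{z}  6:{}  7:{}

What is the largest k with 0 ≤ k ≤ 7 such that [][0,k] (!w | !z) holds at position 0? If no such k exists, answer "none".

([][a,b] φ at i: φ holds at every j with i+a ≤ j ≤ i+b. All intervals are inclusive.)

7

(!w | !z) must hold from j=0 onward; find where it first fails.
  j=0: holds
  j=1: holds
  j=2: holds
  j=3: holds
  j=4: holds
  j=5: holds
  j=6: holds
  j=7: holds
Holds through j=7; largest k = 7.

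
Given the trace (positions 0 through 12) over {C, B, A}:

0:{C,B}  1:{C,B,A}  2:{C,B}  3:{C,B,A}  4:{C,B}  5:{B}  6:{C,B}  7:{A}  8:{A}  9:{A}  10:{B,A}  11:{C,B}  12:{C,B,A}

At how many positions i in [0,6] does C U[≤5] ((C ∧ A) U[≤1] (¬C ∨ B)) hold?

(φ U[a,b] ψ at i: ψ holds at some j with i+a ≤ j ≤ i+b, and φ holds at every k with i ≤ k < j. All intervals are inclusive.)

7

Evaluate at each i in [0,6]:
  i=0: ✓ (rhs at j=0)
  i=1: ✓ (rhs at j=1)
  i=2: ✓ (rhs at j=2)
  i=3: ✓ (rhs at j=3)
  i=4: ✓ (rhs at j=4)
  i=5: ✓ (rhs at j=5)
  i=6: ✓ (rhs at j=6)
Positions where it holds: {0, 1, 2, 3, 4, 5, 6} → 7.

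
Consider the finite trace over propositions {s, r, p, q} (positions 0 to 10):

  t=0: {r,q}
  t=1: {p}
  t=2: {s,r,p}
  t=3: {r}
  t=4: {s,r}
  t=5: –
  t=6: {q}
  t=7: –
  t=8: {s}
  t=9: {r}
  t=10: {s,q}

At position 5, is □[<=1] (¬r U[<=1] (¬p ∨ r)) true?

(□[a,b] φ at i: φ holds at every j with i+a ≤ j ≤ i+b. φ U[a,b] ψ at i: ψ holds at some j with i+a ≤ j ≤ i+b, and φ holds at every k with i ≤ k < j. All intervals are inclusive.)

Holds

Check (¬r U[<=1] (¬p ∨ r)) at every j in [5,6]:
  j=5: holds
  j=6: holds
All positions satisfy it → formula holds.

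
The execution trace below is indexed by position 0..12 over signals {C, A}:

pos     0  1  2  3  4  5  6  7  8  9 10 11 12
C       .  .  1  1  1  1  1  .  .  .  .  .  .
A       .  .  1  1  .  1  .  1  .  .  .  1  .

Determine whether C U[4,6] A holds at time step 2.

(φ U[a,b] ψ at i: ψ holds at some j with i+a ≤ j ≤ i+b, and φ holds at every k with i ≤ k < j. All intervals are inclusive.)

Yes

Need some j in [6,8] with A, and C at every k in [2,j-1].
  j=6: A false.
  j=7: A holds; C holds at every k in [2,6] → satisfied.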